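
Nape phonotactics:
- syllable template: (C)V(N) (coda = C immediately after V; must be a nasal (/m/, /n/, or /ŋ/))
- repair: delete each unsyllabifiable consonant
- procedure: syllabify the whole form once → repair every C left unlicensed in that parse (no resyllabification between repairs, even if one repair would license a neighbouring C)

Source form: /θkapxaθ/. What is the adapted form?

Syllabifying with onset maximization leaves /θ/, /p/, /θ/ stranded (only a nasal (/m/, /n/, or /ŋ/) is licensed in coda position; onsets are limited to one consonant).
Deleting the stranded consonants removes /θ/, /p/, /θ/.

kaxa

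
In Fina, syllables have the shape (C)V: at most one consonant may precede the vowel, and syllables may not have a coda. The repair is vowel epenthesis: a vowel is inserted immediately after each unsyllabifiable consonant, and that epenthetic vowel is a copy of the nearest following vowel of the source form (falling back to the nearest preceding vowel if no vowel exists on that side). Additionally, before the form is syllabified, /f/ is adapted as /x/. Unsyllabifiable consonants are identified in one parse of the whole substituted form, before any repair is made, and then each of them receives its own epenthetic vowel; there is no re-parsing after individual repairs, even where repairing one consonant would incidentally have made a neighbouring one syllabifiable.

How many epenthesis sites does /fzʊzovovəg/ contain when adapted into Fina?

After substitution the input is /xzʊzovovəg/.
The unsyllabifiable consonants are /x/, /g/; each receives one epenthetic vowel.

2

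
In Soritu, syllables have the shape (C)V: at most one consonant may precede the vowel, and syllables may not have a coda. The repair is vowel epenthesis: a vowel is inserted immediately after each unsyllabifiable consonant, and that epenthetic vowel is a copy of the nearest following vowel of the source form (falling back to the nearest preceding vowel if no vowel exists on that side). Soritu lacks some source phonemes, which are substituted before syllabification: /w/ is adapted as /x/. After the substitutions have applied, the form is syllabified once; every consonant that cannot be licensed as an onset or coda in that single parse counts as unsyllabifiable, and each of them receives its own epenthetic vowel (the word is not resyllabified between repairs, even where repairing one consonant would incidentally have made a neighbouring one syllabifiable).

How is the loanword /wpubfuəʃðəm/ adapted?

Substitution: /w/ → /x/, giving /xpubfuəʃðəm/.
Under (C)V, the unsyllabifiable consonants are /x/, /b/, /ʃ/, /m/ (no codas are permitted; onsets are limited to one consonant).
Inserting the epenthetic vowel yields /x/ → /xu/, /b/ → /bu/, /ʃ/ → /ʃə/, /m/ → /mə/.

xupubufuəʃəðəmə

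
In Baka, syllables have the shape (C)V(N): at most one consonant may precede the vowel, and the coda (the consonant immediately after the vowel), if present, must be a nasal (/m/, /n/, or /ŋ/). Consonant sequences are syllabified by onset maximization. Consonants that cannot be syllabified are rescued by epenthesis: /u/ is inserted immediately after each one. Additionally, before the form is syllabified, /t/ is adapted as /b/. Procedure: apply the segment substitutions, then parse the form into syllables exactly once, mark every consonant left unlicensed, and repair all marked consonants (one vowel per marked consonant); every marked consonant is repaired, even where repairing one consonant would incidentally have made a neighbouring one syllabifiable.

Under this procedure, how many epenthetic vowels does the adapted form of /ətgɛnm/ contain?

2

After substitution the input is /əbgɛnm/.
The unsyllabifiable consonants are /b/, /m/; each receives one epenthetic vowel.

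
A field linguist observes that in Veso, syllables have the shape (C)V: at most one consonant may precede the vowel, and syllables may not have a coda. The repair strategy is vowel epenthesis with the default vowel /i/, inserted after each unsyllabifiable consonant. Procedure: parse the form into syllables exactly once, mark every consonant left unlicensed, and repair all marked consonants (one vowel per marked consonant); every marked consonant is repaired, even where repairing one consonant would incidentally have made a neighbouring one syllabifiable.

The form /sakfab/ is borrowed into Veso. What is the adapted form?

sakifabi

The consonants /k/, /b/ cannot be parsed into a legal (C)V syllable (no codas are permitted; onsets are limited to one consonant).
Each unlicensed consonant becomes the onset of a new syllable: /k/ → /ki/, /b/ → /bi/.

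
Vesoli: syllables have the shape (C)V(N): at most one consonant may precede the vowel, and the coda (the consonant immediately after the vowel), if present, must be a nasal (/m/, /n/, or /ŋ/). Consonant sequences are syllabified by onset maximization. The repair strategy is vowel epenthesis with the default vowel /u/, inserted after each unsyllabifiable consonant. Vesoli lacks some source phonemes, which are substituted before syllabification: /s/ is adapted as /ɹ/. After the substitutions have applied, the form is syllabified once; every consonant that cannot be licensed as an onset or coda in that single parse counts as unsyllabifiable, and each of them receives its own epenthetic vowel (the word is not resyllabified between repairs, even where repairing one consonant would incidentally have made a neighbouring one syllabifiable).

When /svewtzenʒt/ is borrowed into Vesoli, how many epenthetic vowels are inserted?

After substitution the input is /ɹvewtzenʒt/.
The unsyllabifiable consonants are /ɹ/, /w/, /t/, /ʒ/, /t/; each receives one epenthetic vowel.

5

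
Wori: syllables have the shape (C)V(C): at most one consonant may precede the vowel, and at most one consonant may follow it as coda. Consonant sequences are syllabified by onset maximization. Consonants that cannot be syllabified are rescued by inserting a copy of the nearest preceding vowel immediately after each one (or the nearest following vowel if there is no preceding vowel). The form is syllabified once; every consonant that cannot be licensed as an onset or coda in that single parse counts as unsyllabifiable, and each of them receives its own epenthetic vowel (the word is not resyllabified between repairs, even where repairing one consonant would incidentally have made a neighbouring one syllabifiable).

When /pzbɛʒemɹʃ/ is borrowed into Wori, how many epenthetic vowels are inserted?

The unsyllabifiable consonants are /p/, /z/, /ɹ/, /ʃ/; each receives one epenthetic vowel.

4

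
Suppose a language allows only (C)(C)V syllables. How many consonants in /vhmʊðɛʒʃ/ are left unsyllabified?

3

Under (C)(C)V, the unsyllabifiable consonants are /v/, /ʒ/, /ʃ/ (no codas are permitted; onsets may contain at most 2 consonants).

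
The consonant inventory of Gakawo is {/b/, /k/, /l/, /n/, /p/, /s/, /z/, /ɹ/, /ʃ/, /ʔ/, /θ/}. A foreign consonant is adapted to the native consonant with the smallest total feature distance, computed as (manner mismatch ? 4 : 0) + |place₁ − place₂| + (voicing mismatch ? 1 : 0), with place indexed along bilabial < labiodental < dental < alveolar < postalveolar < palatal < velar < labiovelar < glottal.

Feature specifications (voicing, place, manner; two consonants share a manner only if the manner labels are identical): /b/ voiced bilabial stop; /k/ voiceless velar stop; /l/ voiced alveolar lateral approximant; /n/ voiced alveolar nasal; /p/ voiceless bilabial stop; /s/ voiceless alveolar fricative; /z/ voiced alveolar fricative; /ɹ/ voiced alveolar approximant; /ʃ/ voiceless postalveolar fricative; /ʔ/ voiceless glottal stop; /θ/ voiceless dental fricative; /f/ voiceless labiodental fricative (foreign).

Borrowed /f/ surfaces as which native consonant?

/θ/ is closest: same manner (fricative), place distance 1 (labiodental→dental), same voicing; total 1. Next closest is /s/ at distance 2.

θ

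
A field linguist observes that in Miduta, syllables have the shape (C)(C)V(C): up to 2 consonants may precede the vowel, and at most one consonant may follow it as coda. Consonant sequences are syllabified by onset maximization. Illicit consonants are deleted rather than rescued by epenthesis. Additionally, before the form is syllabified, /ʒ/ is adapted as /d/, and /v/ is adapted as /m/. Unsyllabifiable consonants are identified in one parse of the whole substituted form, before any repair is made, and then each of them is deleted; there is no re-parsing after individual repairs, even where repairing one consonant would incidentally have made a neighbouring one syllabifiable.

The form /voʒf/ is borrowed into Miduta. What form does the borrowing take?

mod

Substitution: /v/ → /m/, /ʒ/ → /d/, giving /modf/.
Under (C)(C)V(C), the unsyllabifiable consonants are /f/ (at most one coda consonant is licensed; onsets may contain at most 2 consonants).
Deleting the stranded consonants removes /f/.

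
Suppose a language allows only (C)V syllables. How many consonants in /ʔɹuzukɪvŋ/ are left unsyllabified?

Under (C)V, the unsyllabifiable consonants are /ʔ/, /v/, /ŋ/ (no codas are permitted; onsets are limited to one consonant).

3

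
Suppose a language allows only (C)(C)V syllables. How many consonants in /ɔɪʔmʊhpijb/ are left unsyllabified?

Under (C)(C)V, the unsyllabifiable consonants are /j/, /b/ (no codas are permitted; onsets may contain at most 2 consonants).

2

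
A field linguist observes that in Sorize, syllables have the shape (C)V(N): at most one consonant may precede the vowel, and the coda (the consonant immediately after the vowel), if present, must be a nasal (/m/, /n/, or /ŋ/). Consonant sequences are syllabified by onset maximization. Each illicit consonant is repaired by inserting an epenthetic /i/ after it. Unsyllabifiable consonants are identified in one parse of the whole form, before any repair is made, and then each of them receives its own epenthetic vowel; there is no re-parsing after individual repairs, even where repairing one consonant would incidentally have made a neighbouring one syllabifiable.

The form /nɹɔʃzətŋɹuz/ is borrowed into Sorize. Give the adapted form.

The consonants /n/, /ʃ/, /t/, /ŋ/, /z/ cannot be parsed into a legal (C)V(N) syllable (only a nasal (/m/, /n/, or /ŋ/) is licensed in coda position; onsets are limited to one consonant).
Epenthesis after each stranded consonant: /n/ → /ni/, /ʃ/ → /ʃi/, /t/ → /ti/, /ŋ/ → /ŋi/, /z/ → /zi/.

niɹɔʃizətiŋiɹuzi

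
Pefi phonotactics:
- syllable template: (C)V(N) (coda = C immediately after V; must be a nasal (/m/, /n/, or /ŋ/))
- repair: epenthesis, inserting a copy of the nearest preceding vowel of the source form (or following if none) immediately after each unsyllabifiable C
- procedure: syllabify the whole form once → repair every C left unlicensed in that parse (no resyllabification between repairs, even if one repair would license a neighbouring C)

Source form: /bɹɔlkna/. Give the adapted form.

bɔɹɔlɔkɔna

The consonants /b/, /l/, /k/ cannot be parsed into a legal (C)V(N) syllable (only a nasal (/m/, /n/, or /ŋ/) is licensed in coda position; onsets are limited to one consonant).
Each unlicensed consonant becomes the onset of a new syllable: /b/ → /bɔ/, /l/ → /lɔ/, /k/ → /kɔ/.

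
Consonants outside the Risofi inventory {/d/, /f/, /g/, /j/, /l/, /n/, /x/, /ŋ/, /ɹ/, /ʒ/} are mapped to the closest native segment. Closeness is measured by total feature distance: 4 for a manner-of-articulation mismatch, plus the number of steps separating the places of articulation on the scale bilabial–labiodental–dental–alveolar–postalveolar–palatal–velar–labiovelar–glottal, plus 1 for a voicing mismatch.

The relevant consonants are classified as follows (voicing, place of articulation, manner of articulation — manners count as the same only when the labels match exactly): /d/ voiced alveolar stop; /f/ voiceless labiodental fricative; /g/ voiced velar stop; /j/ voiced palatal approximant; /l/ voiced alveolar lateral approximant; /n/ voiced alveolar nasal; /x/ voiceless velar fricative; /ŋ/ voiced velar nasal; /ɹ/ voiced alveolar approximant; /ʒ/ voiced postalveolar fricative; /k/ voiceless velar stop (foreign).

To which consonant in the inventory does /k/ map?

/g/ is closest: same manner (stop), place distance 0 (velar→velar), voicing differs (+1); total 1. Next closest is /d/ at distance 4.

g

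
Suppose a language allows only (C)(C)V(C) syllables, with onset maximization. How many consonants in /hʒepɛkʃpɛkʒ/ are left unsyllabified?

1

Under (C)(C)V(C), the unsyllabifiable consonants are /ʒ/ (at most one coda consonant is licensed; onsets may contain at most 2 consonants).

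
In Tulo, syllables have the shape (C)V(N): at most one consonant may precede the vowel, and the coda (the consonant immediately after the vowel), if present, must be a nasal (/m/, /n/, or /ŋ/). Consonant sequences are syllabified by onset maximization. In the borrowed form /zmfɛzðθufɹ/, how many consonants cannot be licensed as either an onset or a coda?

6

The consonants /z/, /m/, /z/, /ð/, /f/, /ɹ/ cannot be parsed into a legal (C)V(N) syllable (only a nasal (/m/, /n/, or /ŋ/) is licensed in coda position; onsets are limited to one consonant).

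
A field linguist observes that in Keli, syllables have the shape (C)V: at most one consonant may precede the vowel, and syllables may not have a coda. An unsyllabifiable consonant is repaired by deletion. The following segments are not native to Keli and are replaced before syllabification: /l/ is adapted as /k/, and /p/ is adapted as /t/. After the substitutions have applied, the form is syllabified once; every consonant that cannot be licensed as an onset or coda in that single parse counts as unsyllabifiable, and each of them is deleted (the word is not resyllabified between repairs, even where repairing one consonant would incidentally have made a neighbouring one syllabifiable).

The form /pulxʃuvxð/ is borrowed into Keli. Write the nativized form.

Substitution: /p/ → /t/, /l/ → /k/, giving /tukxʃuvxð/.
Under (C)V, the unsyllabifiable consonants are /k/, /x/, /v/, /x/, /ð/ (no codas are permitted; onsets are limited to one consonant).
Each unlicensed consonant is deleted: /k/, /x/, /v/, /x/, /ð/.

tuʃu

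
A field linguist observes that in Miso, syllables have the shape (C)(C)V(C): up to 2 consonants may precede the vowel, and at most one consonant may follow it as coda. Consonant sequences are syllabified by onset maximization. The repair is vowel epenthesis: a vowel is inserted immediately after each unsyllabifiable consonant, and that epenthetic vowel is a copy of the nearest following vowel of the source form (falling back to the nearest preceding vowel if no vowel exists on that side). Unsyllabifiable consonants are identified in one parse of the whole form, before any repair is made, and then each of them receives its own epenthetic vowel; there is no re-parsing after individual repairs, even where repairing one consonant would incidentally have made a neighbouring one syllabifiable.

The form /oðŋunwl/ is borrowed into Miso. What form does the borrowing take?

The consonants /w/, /l/ cannot be parsed into a legal (C)(C)V(C) syllable (at most one coda consonant is licensed; onsets may contain at most 2 consonants).
Inserting the epenthetic vowel yields /w/ → /wu/, /l/ → /lu/.

oðŋunwulu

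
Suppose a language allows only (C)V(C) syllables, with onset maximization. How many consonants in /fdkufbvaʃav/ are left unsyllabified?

Under (C)V(C), the unsyllabifiable consonants are /f/, /d/, /b/ (at most one coda consonant is licensed; onsets are limited to one consonant).

3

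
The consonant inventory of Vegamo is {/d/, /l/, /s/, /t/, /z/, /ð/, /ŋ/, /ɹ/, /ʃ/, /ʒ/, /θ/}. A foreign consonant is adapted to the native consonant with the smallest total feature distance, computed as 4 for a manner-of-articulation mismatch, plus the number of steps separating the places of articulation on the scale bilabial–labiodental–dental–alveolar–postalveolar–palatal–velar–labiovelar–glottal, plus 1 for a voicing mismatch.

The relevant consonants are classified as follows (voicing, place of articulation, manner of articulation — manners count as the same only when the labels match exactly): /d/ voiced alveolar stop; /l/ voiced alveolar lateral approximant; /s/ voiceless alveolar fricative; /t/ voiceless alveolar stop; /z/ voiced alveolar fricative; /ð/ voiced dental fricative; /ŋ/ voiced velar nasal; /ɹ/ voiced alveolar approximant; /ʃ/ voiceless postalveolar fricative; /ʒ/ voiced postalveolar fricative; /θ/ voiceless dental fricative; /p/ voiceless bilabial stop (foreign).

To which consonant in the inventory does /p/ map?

/t/ is closest: same manner (stop), place distance 3 (bilabial→alveolar), same voicing; total 3. Next closest is /d/ at distance 4.

t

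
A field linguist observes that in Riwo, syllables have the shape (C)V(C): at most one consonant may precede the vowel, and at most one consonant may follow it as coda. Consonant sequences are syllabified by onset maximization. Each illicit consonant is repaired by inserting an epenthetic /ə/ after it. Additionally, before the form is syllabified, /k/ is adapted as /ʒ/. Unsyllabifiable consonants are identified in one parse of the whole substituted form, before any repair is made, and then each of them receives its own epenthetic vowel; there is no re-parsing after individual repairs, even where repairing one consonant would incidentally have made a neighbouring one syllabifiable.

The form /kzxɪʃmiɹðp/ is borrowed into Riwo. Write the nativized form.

ʒəzəxɪʃmiɹðəpə

Substitution: /k/ → /ʒ/, giving /ʒzxɪʃmiɹðp/.
Under (C)V(C), the unsyllabifiable consonants are /ʒ/, /z/, /ð/, /p/ (at most one coda consonant is licensed; onsets are limited to one consonant).
Epenthesis after each stranded consonant: /ʒ/ → /ʒə/, /z/ → /zə/, /ð/ → /ðə/, /p/ → /pə/.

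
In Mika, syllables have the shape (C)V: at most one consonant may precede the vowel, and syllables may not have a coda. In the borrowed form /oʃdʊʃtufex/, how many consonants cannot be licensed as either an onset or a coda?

The consonants /ʃ/, /ʃ/, /x/ cannot be parsed into a legal (C)V syllable (no codas are permitted; onsets are limited to one consonant).

3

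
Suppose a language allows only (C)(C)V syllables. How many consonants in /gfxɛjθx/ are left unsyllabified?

The consonants /g/, /j/, /θ/, /x/ cannot be parsed into a legal (C)(C)V syllable (no codas are permitted; onsets may contain at most 2 consonants).

4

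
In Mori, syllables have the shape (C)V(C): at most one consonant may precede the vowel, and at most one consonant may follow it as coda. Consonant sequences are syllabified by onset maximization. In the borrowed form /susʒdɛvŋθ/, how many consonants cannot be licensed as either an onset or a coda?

The consonants /ʒ/, /ŋ/, /θ/ cannot be parsed into a legal (C)V(C) syllable (at most one coda consonant is licensed; onsets are limited to one consonant).

3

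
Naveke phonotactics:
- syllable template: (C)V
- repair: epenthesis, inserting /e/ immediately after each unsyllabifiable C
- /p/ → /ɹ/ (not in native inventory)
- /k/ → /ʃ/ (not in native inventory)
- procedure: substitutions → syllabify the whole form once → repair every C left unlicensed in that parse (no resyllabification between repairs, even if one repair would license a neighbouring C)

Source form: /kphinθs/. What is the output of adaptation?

ʃeɹehineθese

Substitution: /k/ → /ʃ/, /p/ → /ɹ/, giving /ʃɹhinθs/.
Under (C)V, the unsyllabifiable consonants are /ʃ/, /ɹ/, /n/, /θ/, /s/ (no codas are permitted; onsets are limited to one consonant).
Epenthesis after each stranded consonant: /ʃ/ → /ʃe/, /ɹ/ → /ɹe/, /n/ → /ne/, /θ/ → /θe/, /s/ → /se/.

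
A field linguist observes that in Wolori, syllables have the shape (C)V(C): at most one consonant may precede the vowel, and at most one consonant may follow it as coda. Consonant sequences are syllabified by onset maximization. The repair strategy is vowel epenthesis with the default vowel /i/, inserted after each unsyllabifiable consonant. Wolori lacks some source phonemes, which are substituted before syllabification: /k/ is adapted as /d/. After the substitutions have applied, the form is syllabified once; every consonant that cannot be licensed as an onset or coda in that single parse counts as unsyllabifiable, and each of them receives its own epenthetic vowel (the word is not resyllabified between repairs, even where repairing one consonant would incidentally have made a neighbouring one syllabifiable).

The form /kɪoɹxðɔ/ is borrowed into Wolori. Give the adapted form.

Substitution: /k/ → /d/, giving /dɪoɹxðɔ/.
The consonants /x/ cannot be parsed into a legal (C)V(C) syllable (at most one coda consonant is licensed; onsets are limited to one consonant).
Each unlicensed consonant becomes the onset of a new syllable: /x/ → /xi/.

dɪoɹxiðɔ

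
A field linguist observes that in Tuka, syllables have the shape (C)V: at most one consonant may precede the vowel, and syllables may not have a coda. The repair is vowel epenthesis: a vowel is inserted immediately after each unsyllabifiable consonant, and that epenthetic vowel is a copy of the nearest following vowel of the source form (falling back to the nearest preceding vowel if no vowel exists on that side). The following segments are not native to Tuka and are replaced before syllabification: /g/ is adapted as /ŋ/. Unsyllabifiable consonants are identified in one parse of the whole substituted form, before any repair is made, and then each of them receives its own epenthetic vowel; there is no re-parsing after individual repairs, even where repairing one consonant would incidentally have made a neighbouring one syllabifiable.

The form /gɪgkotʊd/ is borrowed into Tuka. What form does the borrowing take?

Substitution: /g/ → /ŋ/, giving /ŋɪŋkotʊd/.
The consonants /ŋ/, /d/ cannot be parsed into a legal (C)V syllable (no codas are permitted; onsets are limited to one consonant).
Inserting the epenthetic vowel yields /ŋ/ → /ŋo/, /d/ → /dʊ/.

ŋɪŋokotʊdʊ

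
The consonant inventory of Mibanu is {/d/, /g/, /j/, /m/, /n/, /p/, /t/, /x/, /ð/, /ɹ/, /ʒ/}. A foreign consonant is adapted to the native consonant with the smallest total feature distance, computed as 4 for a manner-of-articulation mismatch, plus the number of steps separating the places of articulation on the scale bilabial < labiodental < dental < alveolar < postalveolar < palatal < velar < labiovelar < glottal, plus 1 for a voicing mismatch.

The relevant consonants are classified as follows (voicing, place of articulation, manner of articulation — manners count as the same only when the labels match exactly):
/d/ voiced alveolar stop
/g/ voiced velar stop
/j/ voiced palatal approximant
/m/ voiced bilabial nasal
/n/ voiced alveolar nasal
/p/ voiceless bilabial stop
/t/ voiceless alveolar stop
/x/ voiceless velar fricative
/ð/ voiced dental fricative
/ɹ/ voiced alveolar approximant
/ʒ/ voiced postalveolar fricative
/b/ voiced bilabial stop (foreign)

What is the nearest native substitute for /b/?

/p/ is closest: same manner (stop), place distance 0 (bilabial→bilabial), voicing differs (+1); total 1. Next closest is /d/ at distance 3.

p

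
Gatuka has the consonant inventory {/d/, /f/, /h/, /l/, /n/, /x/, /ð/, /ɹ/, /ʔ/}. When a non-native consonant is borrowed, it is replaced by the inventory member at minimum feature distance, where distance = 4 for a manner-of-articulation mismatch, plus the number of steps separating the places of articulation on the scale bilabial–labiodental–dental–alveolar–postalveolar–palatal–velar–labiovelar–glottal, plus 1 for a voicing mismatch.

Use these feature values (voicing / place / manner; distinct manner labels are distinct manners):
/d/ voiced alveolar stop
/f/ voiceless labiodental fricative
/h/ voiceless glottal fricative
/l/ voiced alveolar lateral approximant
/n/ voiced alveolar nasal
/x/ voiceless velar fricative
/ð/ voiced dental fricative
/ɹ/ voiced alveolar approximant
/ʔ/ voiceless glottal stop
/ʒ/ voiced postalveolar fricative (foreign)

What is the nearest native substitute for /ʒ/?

ð

/ð/ is closest: same manner (fricative), place distance 2 (postalveolar→dental), same voicing; total 2. Next closest is /x/ at distance 3.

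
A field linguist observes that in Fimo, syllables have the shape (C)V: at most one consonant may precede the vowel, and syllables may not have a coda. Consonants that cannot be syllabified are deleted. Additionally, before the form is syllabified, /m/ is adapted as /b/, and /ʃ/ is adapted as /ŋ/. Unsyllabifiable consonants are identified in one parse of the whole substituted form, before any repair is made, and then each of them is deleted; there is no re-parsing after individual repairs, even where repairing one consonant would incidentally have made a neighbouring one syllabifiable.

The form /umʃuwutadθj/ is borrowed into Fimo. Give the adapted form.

uŋuwuta

Substitution: /m/ → /b/, /ʃ/ → /ŋ/, giving /ubŋuwutadθj/.
Syllabifying with onset maximization leaves /b/, /d/, /θ/, /j/ stranded (no codas are permitted; onsets are limited to one consonant).
Each unlicensed consonant is deleted: /b/, /d/, /θ/, /j/.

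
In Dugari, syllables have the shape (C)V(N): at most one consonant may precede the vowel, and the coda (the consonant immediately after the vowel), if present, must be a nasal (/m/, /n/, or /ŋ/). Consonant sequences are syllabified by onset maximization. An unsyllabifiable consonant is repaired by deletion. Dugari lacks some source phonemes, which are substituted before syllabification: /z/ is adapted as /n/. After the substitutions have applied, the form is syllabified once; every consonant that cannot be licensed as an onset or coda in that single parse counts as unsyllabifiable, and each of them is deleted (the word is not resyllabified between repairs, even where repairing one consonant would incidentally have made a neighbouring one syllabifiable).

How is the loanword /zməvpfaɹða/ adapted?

məfaða

Substitution: /z/ → /n/, giving /nməvpfaɹða/.
Syllabifying with onset maximization leaves /n/, /v/, /p/, /ɹ/ stranded (only a nasal (/m/, /n/, or /ŋ/) is licensed in coda position; onsets are limited to one consonant).
Deletion applies to /n/, /v/, /p/, /ɹ/.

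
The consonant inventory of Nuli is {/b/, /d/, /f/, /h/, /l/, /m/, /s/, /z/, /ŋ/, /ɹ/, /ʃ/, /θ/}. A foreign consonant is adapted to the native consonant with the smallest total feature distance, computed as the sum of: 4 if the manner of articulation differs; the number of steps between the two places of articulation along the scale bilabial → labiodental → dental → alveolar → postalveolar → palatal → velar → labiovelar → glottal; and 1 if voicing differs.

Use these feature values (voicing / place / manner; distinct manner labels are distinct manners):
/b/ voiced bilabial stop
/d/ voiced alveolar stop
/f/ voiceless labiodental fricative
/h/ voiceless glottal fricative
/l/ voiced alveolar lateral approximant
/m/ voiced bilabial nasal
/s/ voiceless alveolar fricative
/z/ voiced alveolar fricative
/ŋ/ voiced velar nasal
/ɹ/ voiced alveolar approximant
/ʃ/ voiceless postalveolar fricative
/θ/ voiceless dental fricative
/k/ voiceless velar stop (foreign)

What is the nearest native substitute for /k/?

/d/ is closest: same manner (stop), place distance 3 (velar→alveolar), voicing differs (+1); total 4. Next closest is /ŋ/ at distance 5.

d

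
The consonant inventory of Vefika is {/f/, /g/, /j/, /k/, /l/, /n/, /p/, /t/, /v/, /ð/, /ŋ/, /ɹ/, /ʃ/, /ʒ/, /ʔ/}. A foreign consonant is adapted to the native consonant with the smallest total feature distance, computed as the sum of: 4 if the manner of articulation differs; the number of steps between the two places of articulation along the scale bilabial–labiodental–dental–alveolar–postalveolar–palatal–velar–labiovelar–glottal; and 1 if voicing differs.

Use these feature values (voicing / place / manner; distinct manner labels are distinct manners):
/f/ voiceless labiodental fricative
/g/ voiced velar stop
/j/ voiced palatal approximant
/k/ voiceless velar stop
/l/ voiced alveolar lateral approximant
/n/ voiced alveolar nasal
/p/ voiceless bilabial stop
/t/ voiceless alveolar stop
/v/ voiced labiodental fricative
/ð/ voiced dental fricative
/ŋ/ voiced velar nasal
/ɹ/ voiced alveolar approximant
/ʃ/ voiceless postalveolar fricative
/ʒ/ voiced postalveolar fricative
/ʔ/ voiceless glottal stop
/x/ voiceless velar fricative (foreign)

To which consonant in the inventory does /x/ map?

ʃ

/ʃ/ is closest: same manner (fricative), place distance 2 (velar→postalveolar), same voicing; total 2. Next closest is /ʒ/ at distance 3.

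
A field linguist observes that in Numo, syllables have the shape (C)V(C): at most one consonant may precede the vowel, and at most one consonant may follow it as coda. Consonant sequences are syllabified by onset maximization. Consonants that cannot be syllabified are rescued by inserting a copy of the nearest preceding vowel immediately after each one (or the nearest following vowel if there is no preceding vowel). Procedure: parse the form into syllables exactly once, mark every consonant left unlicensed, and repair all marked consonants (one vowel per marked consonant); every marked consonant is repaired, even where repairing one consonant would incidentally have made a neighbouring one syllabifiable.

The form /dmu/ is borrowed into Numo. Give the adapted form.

The consonants /d/ cannot be parsed into a legal (C)V(C) syllable (at most one coda consonant is licensed; onsets are limited to one consonant).
Epenthesis after each stranded consonant: /d/ → /du/.

dumu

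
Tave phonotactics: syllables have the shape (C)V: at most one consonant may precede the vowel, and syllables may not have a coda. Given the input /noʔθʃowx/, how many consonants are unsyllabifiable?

4

Under (C)V, the unsyllabifiable consonants are /ʔ/, /θ/, /w/, /x/ (no codas are permitted; onsets are limited to one consonant).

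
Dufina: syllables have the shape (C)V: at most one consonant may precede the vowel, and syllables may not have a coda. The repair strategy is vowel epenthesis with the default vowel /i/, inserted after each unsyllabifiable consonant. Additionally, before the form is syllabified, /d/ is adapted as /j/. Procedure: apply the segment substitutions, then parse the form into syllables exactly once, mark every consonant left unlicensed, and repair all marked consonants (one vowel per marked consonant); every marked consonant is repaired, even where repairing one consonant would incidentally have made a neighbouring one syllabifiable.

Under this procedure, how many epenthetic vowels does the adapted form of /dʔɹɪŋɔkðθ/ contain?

5

After substitution the input is /jʔɹɪŋɔkðθ/.
The unsyllabifiable consonants are /j/, /ʔ/, /k/, /ð/, /θ/; each receives one epenthetic vowel.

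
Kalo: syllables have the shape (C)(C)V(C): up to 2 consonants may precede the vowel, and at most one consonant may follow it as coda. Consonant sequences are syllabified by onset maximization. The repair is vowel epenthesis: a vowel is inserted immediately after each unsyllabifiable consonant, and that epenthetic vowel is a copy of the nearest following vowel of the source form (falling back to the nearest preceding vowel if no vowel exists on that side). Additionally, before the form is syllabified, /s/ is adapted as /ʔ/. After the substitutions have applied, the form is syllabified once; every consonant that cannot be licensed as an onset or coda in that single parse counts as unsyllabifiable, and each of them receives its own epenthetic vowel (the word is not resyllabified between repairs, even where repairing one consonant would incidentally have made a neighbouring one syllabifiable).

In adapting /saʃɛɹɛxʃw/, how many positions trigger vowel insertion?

After substitution the input is /ʔaʃɛɹɛxʃw/.
The unsyllabifiable consonants are /ʃ/, /w/; each receives one epenthetic vowel.

2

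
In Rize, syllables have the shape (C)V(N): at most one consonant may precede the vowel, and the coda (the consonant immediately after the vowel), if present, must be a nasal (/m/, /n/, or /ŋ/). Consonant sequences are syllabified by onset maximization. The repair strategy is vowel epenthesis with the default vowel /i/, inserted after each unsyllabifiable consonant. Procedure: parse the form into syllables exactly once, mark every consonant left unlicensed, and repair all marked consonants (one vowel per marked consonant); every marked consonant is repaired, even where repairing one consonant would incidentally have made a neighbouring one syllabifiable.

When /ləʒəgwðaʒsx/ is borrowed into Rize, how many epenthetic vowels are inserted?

The unsyllabifiable consonants are /g/, /w/, /ʒ/, /s/, /x/; each receives one epenthetic vowel.

5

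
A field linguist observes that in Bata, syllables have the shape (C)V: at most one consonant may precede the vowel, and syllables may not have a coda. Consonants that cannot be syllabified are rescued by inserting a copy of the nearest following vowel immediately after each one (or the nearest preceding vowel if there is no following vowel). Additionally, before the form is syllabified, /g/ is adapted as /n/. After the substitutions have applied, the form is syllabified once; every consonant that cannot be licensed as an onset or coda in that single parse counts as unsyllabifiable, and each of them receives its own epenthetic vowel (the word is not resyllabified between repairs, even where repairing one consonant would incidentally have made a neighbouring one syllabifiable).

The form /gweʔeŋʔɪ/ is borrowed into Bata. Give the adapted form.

Substitution: /g/ → /n/, giving /nweʔeŋʔɪ/.
The consonants /n/, /ŋ/ cannot be parsed into a legal (C)V syllable (no codas are permitted; onsets are limited to one consonant).
Each unlicensed consonant becomes the onset of a new syllable: /n/ → /ne/, /ŋ/ → /ŋɪ/.

neweʔeŋɪʔɪ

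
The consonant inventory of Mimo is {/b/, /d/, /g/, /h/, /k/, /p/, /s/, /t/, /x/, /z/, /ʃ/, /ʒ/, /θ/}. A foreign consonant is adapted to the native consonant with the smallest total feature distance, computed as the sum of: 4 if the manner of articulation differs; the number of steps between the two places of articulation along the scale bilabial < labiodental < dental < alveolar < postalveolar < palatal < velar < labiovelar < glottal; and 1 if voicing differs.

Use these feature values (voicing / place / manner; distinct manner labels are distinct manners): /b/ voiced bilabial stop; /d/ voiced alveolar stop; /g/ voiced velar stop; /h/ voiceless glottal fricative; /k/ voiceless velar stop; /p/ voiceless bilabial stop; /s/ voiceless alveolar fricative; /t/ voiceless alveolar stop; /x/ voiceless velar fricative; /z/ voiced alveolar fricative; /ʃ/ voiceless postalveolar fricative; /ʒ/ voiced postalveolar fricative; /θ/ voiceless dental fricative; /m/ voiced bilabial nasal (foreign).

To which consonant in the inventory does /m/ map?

/b/ is closest: manner differs (nasal→stop, +4), place distance 0 (bilabial→bilabial), same voicing; total 4. Next closest is /p/ at distance 5.

b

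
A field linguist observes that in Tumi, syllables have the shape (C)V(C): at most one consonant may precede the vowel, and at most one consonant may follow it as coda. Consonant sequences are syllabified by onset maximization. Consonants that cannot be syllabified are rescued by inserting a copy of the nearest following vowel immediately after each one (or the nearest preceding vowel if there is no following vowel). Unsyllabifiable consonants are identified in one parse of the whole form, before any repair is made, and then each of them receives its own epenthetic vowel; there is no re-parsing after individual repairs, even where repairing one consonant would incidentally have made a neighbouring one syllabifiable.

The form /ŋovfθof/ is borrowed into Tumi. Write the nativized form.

Syllabifying with onset maximization leaves /f/ stranded (at most one coda consonant is licensed; onsets are limited to one consonant).
Inserting the epenthetic vowel yields /f/ → /fo/.

ŋovfoθof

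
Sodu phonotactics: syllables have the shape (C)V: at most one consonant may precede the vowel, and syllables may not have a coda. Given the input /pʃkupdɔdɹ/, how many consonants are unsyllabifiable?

The consonants /p/, /ʃ/, /p/, /d/, /ɹ/ cannot be parsed into a legal (C)V syllable (no codas are permitted; onsets are limited to one consonant).

5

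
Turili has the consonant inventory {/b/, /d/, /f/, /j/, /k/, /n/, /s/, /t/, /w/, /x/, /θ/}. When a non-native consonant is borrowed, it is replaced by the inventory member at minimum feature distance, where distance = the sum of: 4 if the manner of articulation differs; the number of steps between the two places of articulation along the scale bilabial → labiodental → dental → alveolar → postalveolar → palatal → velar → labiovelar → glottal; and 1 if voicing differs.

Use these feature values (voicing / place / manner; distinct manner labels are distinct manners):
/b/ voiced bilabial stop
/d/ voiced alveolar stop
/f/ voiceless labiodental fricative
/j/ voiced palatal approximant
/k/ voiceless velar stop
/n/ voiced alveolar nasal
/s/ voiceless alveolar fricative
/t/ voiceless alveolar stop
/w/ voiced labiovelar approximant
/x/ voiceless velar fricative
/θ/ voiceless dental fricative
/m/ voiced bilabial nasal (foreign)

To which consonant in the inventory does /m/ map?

n

/n/ is closest: same manner (nasal), place distance 3 (bilabial→alveolar), same voicing; total 3. Next closest is /b/ at distance 4.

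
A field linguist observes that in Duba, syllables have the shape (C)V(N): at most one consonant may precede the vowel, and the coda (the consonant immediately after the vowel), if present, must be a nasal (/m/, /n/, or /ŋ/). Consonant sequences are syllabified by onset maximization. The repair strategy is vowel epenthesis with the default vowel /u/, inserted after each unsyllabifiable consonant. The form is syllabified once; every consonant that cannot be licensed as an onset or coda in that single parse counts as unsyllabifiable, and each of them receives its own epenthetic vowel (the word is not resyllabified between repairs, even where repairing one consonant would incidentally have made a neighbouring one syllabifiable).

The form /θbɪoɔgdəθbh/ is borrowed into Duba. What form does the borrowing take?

θubɪoɔgudəθubuhu

Under (C)V(N), the unsyllabifiable consonants are /θ/, /g/, /θ/, /b/, /h/ (only a nasal (/m/, /n/, or /ŋ/) is licensed in coda position; onsets are limited to one consonant).
Epenthesis after each stranded consonant: /θ/ → /θu/, /g/ → /gu/, /θ/ → /θu/, /b/ → /bu/, /h/ → /hu/.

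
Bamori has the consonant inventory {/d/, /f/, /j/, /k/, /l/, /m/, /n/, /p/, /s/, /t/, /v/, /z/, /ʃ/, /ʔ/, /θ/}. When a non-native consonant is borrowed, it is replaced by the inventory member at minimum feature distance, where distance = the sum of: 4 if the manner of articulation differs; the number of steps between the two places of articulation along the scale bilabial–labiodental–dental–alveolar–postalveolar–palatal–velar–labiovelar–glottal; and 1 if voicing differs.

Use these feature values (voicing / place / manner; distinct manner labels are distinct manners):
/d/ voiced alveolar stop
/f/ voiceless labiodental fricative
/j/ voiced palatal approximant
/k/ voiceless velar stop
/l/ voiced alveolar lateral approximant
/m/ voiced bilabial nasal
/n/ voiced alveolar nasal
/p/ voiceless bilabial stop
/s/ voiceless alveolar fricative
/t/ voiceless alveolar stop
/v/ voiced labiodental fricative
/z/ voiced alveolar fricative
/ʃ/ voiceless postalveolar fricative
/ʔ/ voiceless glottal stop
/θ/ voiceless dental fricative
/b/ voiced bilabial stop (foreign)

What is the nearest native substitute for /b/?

p

/p/ is closest: same manner (stop), place distance 0 (bilabial→bilabial), voicing differs (+1); total 1. Next closest is /d/ at distance 3.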